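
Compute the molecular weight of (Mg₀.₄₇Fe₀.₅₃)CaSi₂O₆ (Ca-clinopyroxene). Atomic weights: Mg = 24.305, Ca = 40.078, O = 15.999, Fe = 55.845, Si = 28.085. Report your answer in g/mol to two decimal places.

233.26 g/mol

The formula mass is the sum 0.47(24.305) + 0.53(55.845) + 1(40.078) + 2(28.085) + 6(15.999).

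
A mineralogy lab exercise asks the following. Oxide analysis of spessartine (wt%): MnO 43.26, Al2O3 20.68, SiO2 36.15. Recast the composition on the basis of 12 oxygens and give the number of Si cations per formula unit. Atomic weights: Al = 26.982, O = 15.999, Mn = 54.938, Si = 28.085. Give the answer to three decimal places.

2.981 Si apfu

MnO (M=70.937): mol = 0.60984; Mn = 0.60984, O = 0.60984.
Al2O3 (M=101.961): mol = 0.20282; Al = 0.40564, O = 0.60846.
SiO2 (M=60.083): mol = 0.60167; Si = 0.60167, O = 1.20334.
ΣO = 2.42164; factor = 12/ΣO = 4.95532.
Si apfu = 0.60167 × 4.95532 = 2.981.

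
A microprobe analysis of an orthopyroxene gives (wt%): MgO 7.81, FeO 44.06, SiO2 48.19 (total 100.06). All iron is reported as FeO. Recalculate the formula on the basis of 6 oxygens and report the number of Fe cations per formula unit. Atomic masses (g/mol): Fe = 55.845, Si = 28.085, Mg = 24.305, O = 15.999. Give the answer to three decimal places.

1.526 Fe apfu

7.81 wt% MgO ÷ 40.304 g/mol = 0.19378 mol, giving 0.19378 Mg and 0.19378 O.
44.06 wt% FeO ÷ 71.844 g/mol = 0.61327 mol, giving 0.61327 Fe and 0.61327 O.
48.19 wt% SiO2 ÷ 60.083 g/mol = 0.80206 mol, giving 0.80206 Si and 1.60412 O.
Oxygen sums to 2.41117; scaling by 6/2.41117 = 2.48842 puts the formula on 6 O.
Fe: 0.61327 × 2.48842 = 1.526 atoms per formula unit.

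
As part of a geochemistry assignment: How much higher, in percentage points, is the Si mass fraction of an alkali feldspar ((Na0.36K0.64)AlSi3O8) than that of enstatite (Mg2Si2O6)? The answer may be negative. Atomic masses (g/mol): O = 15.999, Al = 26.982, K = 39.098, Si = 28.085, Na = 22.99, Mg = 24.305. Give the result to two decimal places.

First mineral: 84.255 g Si in 272.528 g formula = 30.92 wt% Si.
Second mineral: 56.170 g Si in 200.774 g formula = 27.98 wt% Si.
30.92% − 27.98% gives a difference of 2.94 percentage points.

2.94 percentage points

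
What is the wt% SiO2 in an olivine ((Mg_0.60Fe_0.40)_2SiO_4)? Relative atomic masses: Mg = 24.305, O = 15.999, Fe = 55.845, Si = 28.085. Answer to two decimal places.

36.21 wt%

M((Mg_0.60Fe_0.40)_2SiO_4) = 165.923 g/mol; M(SiO2) = 60.083 g/mol.
Moles SiO2 per formula unit = 1 Si ÷ 1 = 1.0000.
SiO2 fraction = (1.0000 × 60.083) / 165.923 = 60.083/165.923 = 0.3621.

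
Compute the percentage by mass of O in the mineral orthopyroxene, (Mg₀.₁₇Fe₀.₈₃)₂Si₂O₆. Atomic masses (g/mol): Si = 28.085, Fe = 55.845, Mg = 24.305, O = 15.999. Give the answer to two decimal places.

M((Mg₀.₁₇Fe₀.₈₃)₂Si₂O₆) = 253.130 g/mol.
O contributes 6 × 15.999 = 95.994 g per mole.
95.994/253.130 = 0.3792 → 37.92%.

37.92 mass %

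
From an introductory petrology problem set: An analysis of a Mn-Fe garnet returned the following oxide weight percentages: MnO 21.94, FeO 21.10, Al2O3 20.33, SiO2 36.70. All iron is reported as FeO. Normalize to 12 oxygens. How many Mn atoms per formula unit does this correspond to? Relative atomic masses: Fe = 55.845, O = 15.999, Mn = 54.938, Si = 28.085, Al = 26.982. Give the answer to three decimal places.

1.532 Mn apfu

MnO (M=70.937): mol = 0.30929; Mn = 0.30929, O = 0.30929.
FeO (M=71.844): mol = 0.29369; Fe = 0.29369, O = 0.29369.
Al2O3 (M=101.961): mol = 0.19939; Al = 0.39878, O = 0.59817.
SiO2 (M=60.083): mol = 0.61082; Si = 0.61082, O = 1.22164.
ΣO = 2.42279; factor = 12/ΣO = 4.95297.
Mn apfu = 0.30929 × 4.95297 = 1.532.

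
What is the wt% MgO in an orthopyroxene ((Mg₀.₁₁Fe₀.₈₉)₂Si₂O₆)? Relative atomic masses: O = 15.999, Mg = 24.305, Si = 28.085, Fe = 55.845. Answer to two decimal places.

Molar mass of (Mg₀.₁₁Fe₀.₈₉)₂Si₂O₆ = 0.22·24.305 + 1.78·55.845 + 2·28.085 + 6·15.999 = 256.915 g/mol.
Each formula unit contains 0.22 Mg, equivalent to 0.22/1 = 0.2200 mol MgO.
M(MgO) = 1×24.305 + 1×15.999 = 40.304 g/mol.
Mass of MgO per formula unit = 0.2200 × 40.304 = 8.867 g.
MgO wt% = 8.867 / 256.915 × 100 = 3.45%.

3.45 wt%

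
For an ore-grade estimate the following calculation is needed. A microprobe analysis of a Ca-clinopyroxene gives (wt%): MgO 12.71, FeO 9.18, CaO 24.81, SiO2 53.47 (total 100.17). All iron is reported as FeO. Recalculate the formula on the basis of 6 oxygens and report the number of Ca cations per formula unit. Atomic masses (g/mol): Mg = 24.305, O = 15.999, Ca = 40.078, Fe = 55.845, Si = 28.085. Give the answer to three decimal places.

0.996 Ca apfu

MgO: 12.71/40.304 = 0.31535 mol → 0.31535 mol Mg, 0.31535 mol O.
FeO: 9.18/71.844 = 0.12778 mol → 0.12778 mol Fe, 0.12778 mol O.
CaO: 24.81/56.077 = 0.44243 mol → 0.44243 mol Ca, 0.44243 mol O.
SiO2: 53.47/60.083 = 0.88994 mol → 0.88994 mol Si, 1.77988 mol O.
Total oxygen = 2.66544 mol. Normalization factor = 6/2.66544 = 2.25104.
Ca per 6 O = 0.44243 × 2.25104 = 0.996.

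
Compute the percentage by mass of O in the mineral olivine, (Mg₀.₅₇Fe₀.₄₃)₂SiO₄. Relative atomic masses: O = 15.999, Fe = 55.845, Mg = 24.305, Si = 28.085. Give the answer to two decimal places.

Molar mass of (Mg₀.₅₇Fe₀.₄₃)₂SiO₄: 1.14·24.305 + 0.86·55.845 + 1·28.085 + 4·15.999 = 167.815 g/mol.
Mass of O per formula unit: 4 × 15.999 = 63.996 g.
Weight fraction O = 63.996 / 167.815 = 0.3813.

38.13 wt%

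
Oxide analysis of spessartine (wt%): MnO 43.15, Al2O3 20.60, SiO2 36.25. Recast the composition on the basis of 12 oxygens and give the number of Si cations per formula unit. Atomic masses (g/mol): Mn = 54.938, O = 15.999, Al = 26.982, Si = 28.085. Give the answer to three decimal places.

43.15 wt% MnO ÷ 70.937 g/mol = 0.60829 mol, giving 0.60829 Mn and 0.60829 O.
20.60 wt% Al2O3 ÷ 101.961 g/mol = 0.20204 mol, giving 0.40408 Al and 0.60612 O.
36.25 wt% SiO2 ÷ 60.083 g/mol = 0.60333 mol, giving 0.60333 Si and 1.20666 O.
Oxygen sums to 2.42107; scaling by 12/2.42107 = 4.95649 puts the formula on 12 O.
Si: 0.60333 × 4.95649 = 2.990 atoms per formula unit.

2.990 Si apfu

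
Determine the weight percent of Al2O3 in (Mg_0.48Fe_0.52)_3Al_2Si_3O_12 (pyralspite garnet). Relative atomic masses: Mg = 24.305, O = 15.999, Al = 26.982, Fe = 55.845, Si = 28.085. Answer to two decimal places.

22.54 wt%

Formula mass = 452.324 g/mol.
2 Al → 1.0000 mol Al2O3 per formula unit; M(Al2O3) = 101.961, so Al2O3 mass = 101.961 g.
101.961/452.324 × 100 = 22.54 wt%.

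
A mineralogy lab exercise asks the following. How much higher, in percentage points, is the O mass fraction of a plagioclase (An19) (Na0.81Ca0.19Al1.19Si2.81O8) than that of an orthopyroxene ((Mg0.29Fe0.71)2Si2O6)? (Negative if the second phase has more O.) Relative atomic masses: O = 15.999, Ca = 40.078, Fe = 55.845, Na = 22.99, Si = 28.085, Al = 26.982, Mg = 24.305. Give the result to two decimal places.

9.16 percentage points

M(Na0.81Ca0.19Al1.19Si2.81O8) = 265.256 g/mol, so wt% O = 127.992/265.256 × 100 = 48.25%.
M((Mg0.29Fe0.71)2Si2O6) = 245.561 g/mol, so wt% O = 95.994/245.561 × 100 = 39.09%.
48.25 − 39.09 = 9.16 pp.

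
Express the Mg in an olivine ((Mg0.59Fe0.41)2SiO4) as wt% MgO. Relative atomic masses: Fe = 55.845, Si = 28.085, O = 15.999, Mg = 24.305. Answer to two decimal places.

Formula mass = 166.554 g/mol.
1.18 Mg → 1.1800 mol MgO per formula unit; M(MgO) = 40.304, so MgO mass = 47.559 g.
47.559/166.554 × 100 = 28.55 wt%.

28.55 wt%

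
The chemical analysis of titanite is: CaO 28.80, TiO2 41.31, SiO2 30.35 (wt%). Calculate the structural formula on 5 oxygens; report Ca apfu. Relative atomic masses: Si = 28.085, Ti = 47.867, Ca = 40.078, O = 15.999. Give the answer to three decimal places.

CaO: 28.80/56.077 = 0.51358 mol → 0.51358 mol Ca, 0.51358 mol O.
TiO2: 41.31/79.865 = 0.51725 mol → 0.51725 mol Ti, 1.03450 mol O.
SiO2: 30.35/60.083 = 0.50513 mol → 0.50513 mol Si, 1.01026 mol O.
Total oxygen = 2.55834 mol. Normalization factor = 5/2.55834 = 1.95439.
Ca per 5 O = 0.51358 × 1.95439 = 1.004.

1.004 Ca apfu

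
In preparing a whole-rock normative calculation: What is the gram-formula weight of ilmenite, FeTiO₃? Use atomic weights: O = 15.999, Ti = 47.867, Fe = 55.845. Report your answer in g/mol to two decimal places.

M = 1·55.845 + 1·47.867 + 3·15.999

151.71 g/mol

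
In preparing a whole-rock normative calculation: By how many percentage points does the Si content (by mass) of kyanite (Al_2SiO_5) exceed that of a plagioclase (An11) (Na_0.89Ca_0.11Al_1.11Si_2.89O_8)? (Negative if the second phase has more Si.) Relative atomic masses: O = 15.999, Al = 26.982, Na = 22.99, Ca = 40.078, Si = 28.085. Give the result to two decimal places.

M(Al_2SiO_5) = 162.044 g/mol, so wt% Si = 28.085/162.044 × 100 = 17.33%.
M(Na_0.89Ca_0.11Al_1.11Si_2.89O_8) = 263.977 g/mol, so wt% Si = 81.166/263.977 × 100 = 30.75%.
17.33 − 30.75 = -13.42 pp.

-13.42 percentage points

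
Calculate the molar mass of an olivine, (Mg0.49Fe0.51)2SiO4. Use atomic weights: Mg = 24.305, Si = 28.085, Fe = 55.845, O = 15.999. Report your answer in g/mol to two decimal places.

The formula mass is the sum 0.98*24.305 + 1.02*55.845 + 1*28.085 + 4*15.999.

172.86 g/mol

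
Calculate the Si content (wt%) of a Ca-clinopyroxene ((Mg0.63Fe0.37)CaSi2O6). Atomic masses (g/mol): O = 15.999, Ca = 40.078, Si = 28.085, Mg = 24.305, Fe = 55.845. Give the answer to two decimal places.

24.61 wt%

Formula mass = 0.63·24.305 + 0.37·55.845 + 1·40.078 + 2·28.085 + 6·15.999 = 228.217 g/mol, of which 56.170 g is Si.
So Si makes up 56.170/228.217 = 0.2461 of the mass, i.e. 24.61%.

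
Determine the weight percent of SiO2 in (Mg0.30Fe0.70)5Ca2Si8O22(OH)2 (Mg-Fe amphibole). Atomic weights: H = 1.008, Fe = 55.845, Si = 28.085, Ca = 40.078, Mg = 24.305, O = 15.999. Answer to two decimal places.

52.09 wt%

Molar mass of (Mg0.30Fe0.70)5Ca2Si8O22(OH)2 = 1.50*24.305 + 3.50*55.845 + 2*40.078 + 8*28.085 + 24*15.999 + 2*1.008 = 922.743 g/mol.
Each formula unit contains 8 Si, equivalent to 8/1 = 8.0000 mol SiO2.
M(SiO2) = 1×28.085 + 2×15.999 = 60.083 g/mol.
Mass of SiO2 per formula unit = 8.0000 × 60.083 = 480.664 g.
SiO2 wt% = 480.664 / 922.743 × 100 = 52.09%.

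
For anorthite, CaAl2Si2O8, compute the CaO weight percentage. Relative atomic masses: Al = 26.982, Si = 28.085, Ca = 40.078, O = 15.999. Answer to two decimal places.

Formula mass = 278.204 g/mol.
1 Ca → 1.0000 mol CaO per formula unit; M(CaO) = 56.077, so CaO mass = 56.077 g.
56.077/278.204 × 100 = 20.16 wt%.

20.16 wt%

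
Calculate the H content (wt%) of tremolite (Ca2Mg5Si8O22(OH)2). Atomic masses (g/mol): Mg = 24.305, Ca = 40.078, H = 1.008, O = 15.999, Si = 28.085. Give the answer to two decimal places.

0.25 wt%

Molar mass of Ca2Mg5Si8O22(OH)2: 2·40.078 + 5·24.305 + 8·28.085 + 24·15.999 + 2·1.008 = 812.353 g/mol.
Mass of H per formula unit: 2 × 1.008 = 2.016 g.
Weight fraction H = 2.016 / 812.353 = 0.0025.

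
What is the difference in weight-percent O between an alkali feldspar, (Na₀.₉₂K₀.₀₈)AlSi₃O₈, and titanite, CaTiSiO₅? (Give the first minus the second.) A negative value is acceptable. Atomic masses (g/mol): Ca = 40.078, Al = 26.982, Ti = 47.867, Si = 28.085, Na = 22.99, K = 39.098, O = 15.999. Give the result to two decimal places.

7.76 percentage points

M((Na₀.₉₂K₀.₀₈)AlSi₃O₈) = 263.508 g/mol, so wt% O = 127.992/263.508 × 100 = 48.57%.
M(CaTiSiO₅) = 196.025 g/mol, so wt% O = 79.995/196.025 × 100 = 40.81%.
48.57 − 40.81 = 7.76 pp.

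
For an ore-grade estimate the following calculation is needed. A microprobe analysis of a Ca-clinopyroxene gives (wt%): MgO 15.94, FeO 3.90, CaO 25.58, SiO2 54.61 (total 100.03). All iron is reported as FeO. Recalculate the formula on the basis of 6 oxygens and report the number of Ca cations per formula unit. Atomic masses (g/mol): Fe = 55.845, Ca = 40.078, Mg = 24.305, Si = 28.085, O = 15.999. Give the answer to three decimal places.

MgO (M=40.304): mol = 0.39549; Mg = 0.39549, O = 0.39549.
FeO (M=71.844): mol = 0.05428; Fe = 0.05428, O = 0.05428.
CaO (M=56.077): mol = 0.45616; Ca = 0.45616, O = 0.45616.
SiO2 (M=60.083): mol = 0.90891; Si = 0.90891, O = 1.81782.
ΣO = 2.72375; factor = 6/ΣO = 2.20285.
Ca apfu = 0.45616 × 2.20285 = 1.005.

1.005 Ca apfu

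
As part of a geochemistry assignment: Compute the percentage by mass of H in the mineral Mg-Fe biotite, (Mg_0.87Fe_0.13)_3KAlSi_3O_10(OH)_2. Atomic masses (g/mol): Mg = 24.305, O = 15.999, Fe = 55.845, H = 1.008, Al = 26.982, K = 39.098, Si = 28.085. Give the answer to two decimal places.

Molar mass of (Mg_0.87Fe_0.13)_3KAlSi_3O_10(OH)_2: 2.61×24.305 + 0.39×55.845 + 1×39.098 + 1×26.982 + 3×28.085 + 12×15.999 + 2×1.008 = 429.555 g/mol.
Mass of H per formula unit: 2 × 1.008 = 2.016 g.
Weight fraction H = 2.016 / 429.555 = 0.0047.

0.47 wt%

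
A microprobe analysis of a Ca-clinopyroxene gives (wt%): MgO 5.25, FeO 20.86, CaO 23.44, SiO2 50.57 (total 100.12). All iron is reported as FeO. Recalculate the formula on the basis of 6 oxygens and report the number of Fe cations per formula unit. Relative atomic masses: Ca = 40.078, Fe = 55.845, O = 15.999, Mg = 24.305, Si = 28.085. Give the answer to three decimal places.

0.691 Fe apfu

5.25 wt% MgO ÷ 40.304 g/mol = 0.13026 mol, giving 0.13026 Mg and 0.13026 O.
20.86 wt% FeO ÷ 71.844 g/mol = 0.29035 mol, giving 0.29035 Fe and 0.29035 O.
23.44 wt% CaO ÷ 56.077 g/mol = 0.41800 mol, giving 0.41800 Ca and 0.41800 O.
50.57 wt% SiO2 ÷ 60.083 g/mol = 0.84167 mol, giving 0.84167 Si and 1.68334 O.
Oxygen sums to 2.52195; scaling by 6/2.52195 = 2.37911 puts the formula on 6 O.
Fe: 0.29035 × 2.37911 = 0.691 atoms per formula unit.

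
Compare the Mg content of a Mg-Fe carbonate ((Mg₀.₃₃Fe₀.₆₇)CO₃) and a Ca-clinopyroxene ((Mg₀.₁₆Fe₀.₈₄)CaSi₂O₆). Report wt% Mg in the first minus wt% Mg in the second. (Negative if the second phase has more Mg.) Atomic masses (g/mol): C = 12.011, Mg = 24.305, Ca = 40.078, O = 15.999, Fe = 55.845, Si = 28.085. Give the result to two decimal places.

Mg in (Mg₀.₃₃Fe₀.₆₇)CO₃: molar mass 105.445 g/mol; 0.33×24.305 = 8.021 g → 7.61 wt%.
Mg in (Mg₀.₁₆Fe₀.₈₄)CaSi₂O₆: molar mass 243.041 g/mol; 0.16×24.305 = 3.889 g → 1.60 wt%.
Difference = 7.61 − 1.60 = 6.01 percentage points.

6.01 percentage points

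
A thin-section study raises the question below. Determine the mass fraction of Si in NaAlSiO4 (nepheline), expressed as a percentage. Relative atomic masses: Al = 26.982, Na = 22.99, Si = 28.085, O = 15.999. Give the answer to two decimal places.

19.77 wt%

Formula mass = 1*22.99 + 1*26.982 + 1*28.085 + 4*15.999 = 142.053 g/mol, of which 28.085 g is Si.
So Si makes up 28.085/142.053 = 0.1977 of the mass, i.e. 19.77%.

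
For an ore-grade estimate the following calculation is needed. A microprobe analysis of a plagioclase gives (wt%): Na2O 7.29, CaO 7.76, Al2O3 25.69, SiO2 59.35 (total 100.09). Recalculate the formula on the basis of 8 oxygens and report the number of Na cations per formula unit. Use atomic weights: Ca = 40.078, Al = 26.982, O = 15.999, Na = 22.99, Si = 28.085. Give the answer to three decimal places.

0.630 Na apfu

Na2O: 7.29/61.979 = 0.11762 mol → 0.23524 mol Na, 0.11762 mol O.
CaO: 7.76/56.077 = 0.13838 mol → 0.13838 mol Ca, 0.13838 mol O.
Al2O3: 25.69/101.961 = 0.25196 mol → 0.50392 mol Al, 0.75588 mol O.
SiO2: 59.35/60.083 = 0.98780 mol → 0.98780 mol Si, 1.97560 mol O.
Total oxygen = 2.98748 mol. Normalization factor = 8/2.98748 = 2.67784.
Na per 8 O = 0.23524 × 2.67784 = 0.630.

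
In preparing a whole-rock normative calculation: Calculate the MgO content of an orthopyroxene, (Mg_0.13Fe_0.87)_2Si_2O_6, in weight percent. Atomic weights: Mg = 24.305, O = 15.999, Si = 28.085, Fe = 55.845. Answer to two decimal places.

4.10 wt%

Molar mass of (Mg_0.13Fe_0.87)_2Si_2O_6 = 0.26×24.305 + 1.74×55.845 + 2×28.085 + 6×15.999 = 255.654 g/mol.
Each formula unit contains 0.26 Mg, equivalent to 0.26/1 = 0.2600 mol MgO.
M(MgO) = 1×24.305 + 1×15.999 = 40.304 g/mol.
Mass of MgO per formula unit = 0.2600 × 40.304 = 10.479 g.
MgO wt% = 10.479 / 255.654 × 100 = 4.10%.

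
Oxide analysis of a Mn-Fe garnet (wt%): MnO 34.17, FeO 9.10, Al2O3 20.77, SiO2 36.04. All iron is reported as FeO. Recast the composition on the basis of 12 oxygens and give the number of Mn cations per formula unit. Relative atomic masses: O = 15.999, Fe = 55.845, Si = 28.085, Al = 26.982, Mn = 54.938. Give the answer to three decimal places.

2.389 Mn apfu

MnO (M=70.937): mol = 0.48170; Mn = 0.48170, O = 0.48170.
FeO (M=71.844): mol = 0.12666; Fe = 0.12666, O = 0.12666.
Al2O3 (M=101.961): mol = 0.20371; Al = 0.40742, O = 0.61113.
SiO2 (M=60.083): mol = 0.59984; Si = 0.59984, O = 1.19968.
ΣO = 2.41917; factor = 12/ΣO = 4.96038.
Mn apfu = 0.48170 × 4.96038 = 2.389.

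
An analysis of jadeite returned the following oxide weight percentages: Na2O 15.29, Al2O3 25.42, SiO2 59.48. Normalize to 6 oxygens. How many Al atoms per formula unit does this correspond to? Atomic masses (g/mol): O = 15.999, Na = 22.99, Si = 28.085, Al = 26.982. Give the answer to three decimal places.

1.006 Al apfu

Na2O: 15.29/61.979 = 0.24670 mol → 0.49340 mol Na, 0.24670 mol O.
Al2O3: 25.42/101.961 = 0.24931 mol → 0.49862 mol Al, 0.74793 mol O.
SiO2: 59.48/60.083 = 0.98996 mol → 0.98996 mol Si, 1.97992 mol O.
Total oxygen = 2.97455 mol. Normalization factor = 6/2.97455 = 2.01711.
Al per 6 O = 0.49862 × 2.01711 = 1.006.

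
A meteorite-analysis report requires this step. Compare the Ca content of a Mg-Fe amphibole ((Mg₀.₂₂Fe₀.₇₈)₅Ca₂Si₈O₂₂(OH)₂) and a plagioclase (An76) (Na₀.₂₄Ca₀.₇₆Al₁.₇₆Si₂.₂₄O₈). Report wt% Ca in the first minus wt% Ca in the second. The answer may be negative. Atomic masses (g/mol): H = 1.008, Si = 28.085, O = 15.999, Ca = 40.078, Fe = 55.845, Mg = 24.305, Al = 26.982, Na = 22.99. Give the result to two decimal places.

Ca in (Mg₀.₂₂Fe₀.₇₈)₅Ca₂Si₈O₂₂(OH)₂: molar mass 935.359 g/mol; 2×40.078 = 80.156 g → 8.57 wt%.
Ca in Na₀.₂₄Ca₀.₇₆Al₁.₇₆Si₂.₂₄O₈: molar mass 274.368 g/mol; 0.76×40.078 = 30.459 g → 11.10 wt%.
Difference = 8.57 − 11.10 = -2.53 percentage points.

-2.53 percentage points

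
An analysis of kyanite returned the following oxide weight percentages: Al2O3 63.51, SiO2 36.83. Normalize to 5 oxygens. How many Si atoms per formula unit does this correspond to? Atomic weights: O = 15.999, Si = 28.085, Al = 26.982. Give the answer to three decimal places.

0.990 Si apfu

63.51 wt% Al2O3 ÷ 101.961 g/mol = 0.62289 mol, giving 1.24578 Al and 1.86867 O.
36.83 wt% SiO2 ÷ 60.083 g/mol = 0.61299 mol, giving 0.61299 Si and 1.22598 O.
Oxygen sums to 3.09465; scaling by 5/3.09465 = 1.61569 puts the formula on 5 O.
Si: 0.61299 × 1.61569 = 0.990 atoms per formula unit.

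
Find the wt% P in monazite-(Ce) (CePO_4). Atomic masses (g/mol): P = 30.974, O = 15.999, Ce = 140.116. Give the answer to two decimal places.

13.18 wt%

Formula mass = 1×140.116 + 1×30.974 + 4×15.999 = 235.086 g/mol, of which 30.974 g is P.
So P makes up 30.974/235.086 = 0.1318 of the mass, i.e. 13.18%.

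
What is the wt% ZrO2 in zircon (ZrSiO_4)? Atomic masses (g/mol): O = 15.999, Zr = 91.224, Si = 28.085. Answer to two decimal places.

67.22 wt%

Molar mass of ZrSiO_4 = 1×91.224 + 1×28.085 + 4×15.999 = 183.305 g/mol.
Each formula unit contains 1 Zr, equivalent to 1/1 = 1.0000 mol ZrO2.
M(ZrO2) = 1×91.224 + 2×15.999 = 123.222 g/mol.
Mass of ZrO2 per formula unit = 1.0000 × 123.222 = 123.222 g.
ZrO2 wt% = 123.222 / 183.305 × 100 = 67.22%.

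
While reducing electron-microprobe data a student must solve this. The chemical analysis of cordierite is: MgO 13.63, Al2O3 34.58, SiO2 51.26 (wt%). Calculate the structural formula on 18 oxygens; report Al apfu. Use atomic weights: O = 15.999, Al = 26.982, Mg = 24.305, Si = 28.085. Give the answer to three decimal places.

3.987 Al apfu

MgO (M=40.304): mol = 0.33818; Mg = 0.33818, O = 0.33818.
Al2O3 (M=101.961): mol = 0.33915; Al = 0.67830, O = 1.01745.
SiO2 (M=60.083): mol = 0.85315; Si = 0.85315, O = 1.70630.
ΣO = 3.06193; factor = 18/ΣO = 5.87865.
Al apfu = 0.67830 × 5.87865 = 3.987.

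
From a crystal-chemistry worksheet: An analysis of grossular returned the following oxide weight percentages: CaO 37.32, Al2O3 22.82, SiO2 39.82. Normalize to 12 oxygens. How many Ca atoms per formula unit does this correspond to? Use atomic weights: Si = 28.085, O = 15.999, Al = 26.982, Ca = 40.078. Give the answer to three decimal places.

CaO (M=56.077): mol = 0.66551; Ca = 0.66551, O = 0.66551.
Al2O3 (M=101.961): mol = 0.22381; Al = 0.44762, O = 0.67143.
SiO2 (M=60.083): mol = 0.66275; Si = 0.66275, O = 1.32550.
ΣO = 2.66244; factor = 12/ΣO = 4.50714.
Ca apfu = 0.66551 × 4.50714 = 3.000.

3.000 Ca apfu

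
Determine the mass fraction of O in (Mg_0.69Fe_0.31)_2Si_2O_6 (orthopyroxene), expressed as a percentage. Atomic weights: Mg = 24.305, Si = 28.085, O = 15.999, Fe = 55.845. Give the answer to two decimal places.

Molar mass of (Mg_0.69Fe_0.31)_2Si_2O_6: 1.38·24.305 + 0.62·55.845 + 2·28.085 + 6·15.999 = 220.329 g/mol.
Mass of O per formula unit: 6 × 15.999 = 95.994 g.
Weight fraction O = 95.994 / 220.329 = 0.4357.

43.57 mass %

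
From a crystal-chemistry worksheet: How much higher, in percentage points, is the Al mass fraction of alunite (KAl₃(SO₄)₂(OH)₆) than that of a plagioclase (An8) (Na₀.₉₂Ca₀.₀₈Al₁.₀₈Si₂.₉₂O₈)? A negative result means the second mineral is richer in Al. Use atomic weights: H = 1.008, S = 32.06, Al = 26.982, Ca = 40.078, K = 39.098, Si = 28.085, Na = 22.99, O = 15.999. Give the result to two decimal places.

Al in KAl₃(SO₄)₂(OH)₆: molar mass 414.198 g/mol; 3×26.982 = 80.946 g → 19.54 wt%.
Al in Na₀.₉₂Ca₀.₀₈Al₁.₀₈Si₂.₉₂O₈: molar mass 263.498 g/mol; 1.08×26.982 = 29.141 g → 11.06 wt%.
Difference = 19.54 − 11.06 = 8.48 percentage points.

8.48 percentage points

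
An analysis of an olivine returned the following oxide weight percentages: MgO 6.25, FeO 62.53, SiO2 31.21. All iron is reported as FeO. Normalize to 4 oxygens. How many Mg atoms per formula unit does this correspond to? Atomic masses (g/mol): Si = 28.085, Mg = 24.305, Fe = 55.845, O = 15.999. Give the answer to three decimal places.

0.300 Mg apfu

MgO: 6.25/40.304 = 0.15507 mol → 0.15507 mol Mg, 0.15507 mol O.
FeO: 62.53/71.844 = 0.87036 mol → 0.87036 mol Fe, 0.87036 mol O.
SiO2: 31.21/60.083 = 0.51945 mol → 0.51945 mol Si, 1.03890 mol O.
Total oxygen = 2.06433 mol. Normalization factor = 4/2.06433 = 1.93767.
Mg per 4 O = 0.15507 × 1.93767 = 0.300.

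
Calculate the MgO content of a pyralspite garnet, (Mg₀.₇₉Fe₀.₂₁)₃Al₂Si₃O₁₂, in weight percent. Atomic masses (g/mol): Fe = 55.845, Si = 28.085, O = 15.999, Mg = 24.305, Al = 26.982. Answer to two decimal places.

22.58 wt%

Formula mass = 422.992 g/mol.
2.37 Mg → 2.3700 mol MgO per formula unit; M(MgO) = 40.304, so MgO mass = 95.520 g.
95.520/422.992 × 100 = 22.58 wt%.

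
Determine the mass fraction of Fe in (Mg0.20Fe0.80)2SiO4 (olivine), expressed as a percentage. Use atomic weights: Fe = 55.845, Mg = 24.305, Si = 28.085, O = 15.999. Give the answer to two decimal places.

46.74 weight percent

Molar mass of (Mg0.20Fe0.80)2SiO4: 0.40×24.305 + 1.60×55.845 + 1×28.085 + 4×15.999 = 191.155 g/mol.
Mass of Fe per formula unit: 1.60 × 55.845 = 89.352 g.
Weight fraction Fe = 89.352 / 191.155 = 0.4674.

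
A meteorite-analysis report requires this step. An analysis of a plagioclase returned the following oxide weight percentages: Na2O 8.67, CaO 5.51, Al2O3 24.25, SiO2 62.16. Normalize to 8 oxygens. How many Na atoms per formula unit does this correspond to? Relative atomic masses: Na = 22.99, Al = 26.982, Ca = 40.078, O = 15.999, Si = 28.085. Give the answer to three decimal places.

Na2O: 8.67/61.979 = 0.13989 mol → 0.27978 mol Na, 0.13989 mol O.
CaO: 5.51/56.077 = 0.09826 mol → 0.09826 mol Ca, 0.09826 mol O.
Al2O3: 24.25/101.961 = 0.23784 mol → 0.47568 mol Al, 0.71352 mol O.
SiO2: 62.16/60.083 = 1.03457 mol → 1.03457 mol Si, 2.06914 mol O.
Total oxygen = 3.02081 mol. Normalization factor = 8/3.02081 = 2.64830.
Na per 8 O = 0.27978 × 2.64830 = 0.741.

0.741 Na apfu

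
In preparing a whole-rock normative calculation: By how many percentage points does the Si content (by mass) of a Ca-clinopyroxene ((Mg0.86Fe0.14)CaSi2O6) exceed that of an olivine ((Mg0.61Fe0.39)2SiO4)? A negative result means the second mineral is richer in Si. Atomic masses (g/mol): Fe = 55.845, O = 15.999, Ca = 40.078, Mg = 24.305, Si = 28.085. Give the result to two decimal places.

M((Mg0.86Fe0.14)CaSi2O6) = 220.963 g/mol, so wt% Si = 56.170/220.963 × 100 = 25.42%.
M((Mg0.61Fe0.39)2SiO4) = 165.292 g/mol, so wt% Si = 28.085/165.292 × 100 = 16.99%.
25.42 − 16.99 = 8.43 pp.

8.43 percentage points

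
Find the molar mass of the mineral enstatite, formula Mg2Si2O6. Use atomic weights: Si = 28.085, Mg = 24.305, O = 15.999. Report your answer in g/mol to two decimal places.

200.77 g/mol

M = 2·24.305 + 2·28.085 + 6·15.999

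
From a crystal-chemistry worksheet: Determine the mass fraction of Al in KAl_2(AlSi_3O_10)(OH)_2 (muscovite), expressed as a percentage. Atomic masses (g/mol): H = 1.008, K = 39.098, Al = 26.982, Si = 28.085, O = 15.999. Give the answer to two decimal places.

Formula mass = 1·39.098 + 3·26.982 + 3·28.085 + 12·15.999 + 2·1.008 = 398.303 g/mol, of which 80.946 g is Al.
So Al makes up 80.946/398.303 = 0.2032 of the mass, i.e. 20.32%.

20.32 wt%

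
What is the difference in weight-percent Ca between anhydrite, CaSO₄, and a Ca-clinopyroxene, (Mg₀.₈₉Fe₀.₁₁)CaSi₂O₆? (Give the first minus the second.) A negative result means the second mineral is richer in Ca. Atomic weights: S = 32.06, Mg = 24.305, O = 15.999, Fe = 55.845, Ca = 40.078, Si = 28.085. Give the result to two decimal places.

Ca in CaSO₄: molar mass 136.134 g/mol; 1×40.078 = 40.078 g → 29.44 wt%.
Ca in (Mg₀.₈₉Fe₀.₁₁)CaSi₂O₆: molar mass 220.016 g/mol; 1×40.078 = 40.078 g → 18.22 wt%.
Difference = 29.44 − 18.22 = 11.22 percentage points.

11.22 percentage points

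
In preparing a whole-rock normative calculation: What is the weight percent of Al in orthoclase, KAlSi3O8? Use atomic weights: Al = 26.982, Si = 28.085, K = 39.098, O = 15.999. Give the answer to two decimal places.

9.69 wt%

Formula mass = 1*39.098 + 1*26.982 + 3*28.085 + 8*15.999 = 278.327 g/mol, of which 26.982 g is Al.
So Al makes up 26.982/278.327 = 0.0969 of the mass, i.e. 9.69%.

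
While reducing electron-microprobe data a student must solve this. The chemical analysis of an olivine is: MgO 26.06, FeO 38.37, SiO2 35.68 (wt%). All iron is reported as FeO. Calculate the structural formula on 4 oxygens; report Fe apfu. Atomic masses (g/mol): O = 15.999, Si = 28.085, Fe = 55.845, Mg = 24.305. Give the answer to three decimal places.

0.902 Fe apfu

26.06 wt% MgO ÷ 40.304 g/mol = 0.64659 mol, giving 0.64659 Mg and 0.64659 O.
38.37 wt% FeO ÷ 71.844 g/mol = 0.53407 mol, giving 0.53407 Fe and 0.53407 O.
35.68 wt% SiO2 ÷ 60.083 g/mol = 0.59385 mol, giving 0.59385 Si and 1.18770 O.
Oxygen sums to 2.36836; scaling by 4/2.36836 = 1.68893 puts the formula on 4 O.
Fe: 0.53407 × 1.68893 = 0.902 atoms per formula unit.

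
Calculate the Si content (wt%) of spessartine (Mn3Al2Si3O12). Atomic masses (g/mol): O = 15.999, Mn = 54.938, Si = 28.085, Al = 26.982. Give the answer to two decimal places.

Molar mass of Mn3Al2Si3O12: 3*54.938 + 2*26.982 + 3*28.085 + 12*15.999 = 495.021 g/mol.
Mass of Si per formula unit: 3 × 28.085 = 84.255 g.
Weight fraction Si = 84.255 / 495.021 = 0.1702.

17.02 wt%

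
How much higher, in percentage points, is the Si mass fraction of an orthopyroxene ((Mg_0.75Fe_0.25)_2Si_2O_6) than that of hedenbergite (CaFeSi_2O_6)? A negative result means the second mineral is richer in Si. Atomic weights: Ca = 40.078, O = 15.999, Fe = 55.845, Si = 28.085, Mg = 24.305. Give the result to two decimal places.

First mineral: 56.170 g Si in 216.544 g formula = 25.94 wt% Si.
Second mineral: 56.170 g Si in 248.087 g formula = 22.64 wt% Si.
25.94% − 22.64% gives a difference of 3.30 percentage points.

3.30 percentage points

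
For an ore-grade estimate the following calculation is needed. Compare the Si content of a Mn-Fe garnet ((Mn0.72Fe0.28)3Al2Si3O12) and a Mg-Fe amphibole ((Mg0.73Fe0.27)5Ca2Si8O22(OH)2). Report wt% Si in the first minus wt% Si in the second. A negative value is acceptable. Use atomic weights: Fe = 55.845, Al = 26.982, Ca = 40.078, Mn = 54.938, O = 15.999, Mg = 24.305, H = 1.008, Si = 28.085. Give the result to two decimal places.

-9.29 percentage points

M((Mn0.72Fe0.28)3Al2Si3O12) = 495.783 g/mol, so wt% Si = 84.255/495.783 × 100 = 16.99%.
M((Mg0.73Fe0.27)5Ca2Si8O22(OH)2) = 854.932 g/mol, so wt% Si = 224.680/854.932 × 100 = 26.28%.
16.99 − 26.28 = -9.29 pp.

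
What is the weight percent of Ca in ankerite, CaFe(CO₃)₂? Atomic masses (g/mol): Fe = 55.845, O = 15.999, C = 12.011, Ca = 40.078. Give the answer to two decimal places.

Molar mass of CaFe(CO₃)₂: 1·40.078 + 1·55.845 + 2·12.011 + 6·15.999 = 215.939 g/mol.
Mass of Ca per formula unit: 1 × 40.078 = 40.078 g.
Weight fraction Ca = 40.078 / 215.939 = 0.1856.

18.56 mass %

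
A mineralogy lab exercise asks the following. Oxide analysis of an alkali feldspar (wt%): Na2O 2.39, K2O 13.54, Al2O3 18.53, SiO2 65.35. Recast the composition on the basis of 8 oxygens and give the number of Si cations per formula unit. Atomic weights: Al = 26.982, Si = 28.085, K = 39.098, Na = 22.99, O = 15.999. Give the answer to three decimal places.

2.998 Si apfu

Na2O: 2.39/61.979 = 0.03856 mol → 0.07712 mol Na, 0.03856 mol O.
K2O: 13.54/94.195 = 0.14374 mol → 0.28748 mol K, 0.14374 mol O.
Al2O3: 18.53/101.961 = 0.18174 mol → 0.36348 mol Al, 0.54522 mol O.
SiO2: 65.35/60.083 = 1.08766 mol → 1.08766 mol Si, 2.17532 mol O.
Total oxygen = 2.90284 mol. Normalization factor = 8/2.90284 = 2.75592.
Si per 8 O = 1.08766 × 2.75592 = 2.998.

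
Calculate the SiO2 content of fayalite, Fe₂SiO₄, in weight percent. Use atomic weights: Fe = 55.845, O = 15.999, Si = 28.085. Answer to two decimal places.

Formula mass = 203.771 g/mol.
1 Si → 1.0000 mol SiO2 per formula unit; M(SiO2) = 60.083, so SiO2 mass = 60.083 g.
60.083/203.771 × 100 = 29.49 wt%.

29.49 wt%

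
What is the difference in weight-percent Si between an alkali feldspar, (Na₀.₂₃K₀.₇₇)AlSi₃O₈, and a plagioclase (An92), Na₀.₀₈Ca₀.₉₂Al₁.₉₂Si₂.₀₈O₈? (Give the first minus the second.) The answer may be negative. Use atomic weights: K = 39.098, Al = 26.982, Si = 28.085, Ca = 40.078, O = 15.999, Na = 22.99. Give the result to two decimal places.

M((Na₀.₂₃K₀.₇₇)AlSi₃O₈) = 274.622 g/mol, so wt% Si = 84.255/274.622 × 100 = 30.68%.
M(Na₀.₀₈Ca₀.₉₂Al₁.₉₂Si₂.₀₈O₈) = 276.925 g/mol, so wt% Si = 58.417/276.925 × 100 = 21.09%.
30.68 − 21.09 = 9.59 pp.

9.59 percentage points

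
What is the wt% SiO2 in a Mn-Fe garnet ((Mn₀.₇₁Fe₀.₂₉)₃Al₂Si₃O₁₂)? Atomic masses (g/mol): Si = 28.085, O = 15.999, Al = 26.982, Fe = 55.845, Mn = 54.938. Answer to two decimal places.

36.35 wt%

M((Mn₀.₇₁Fe₀.₂₉)₃Al₂Si₃O₁₂) = 495.810 g/mol; M(SiO2) = 60.083 g/mol.
Moles SiO2 per formula unit = 3 Si ÷ 1 = 3.0000.
SiO2 fraction = (3.0000 × 60.083) / 495.810 = 180.249/495.810 = 0.3635.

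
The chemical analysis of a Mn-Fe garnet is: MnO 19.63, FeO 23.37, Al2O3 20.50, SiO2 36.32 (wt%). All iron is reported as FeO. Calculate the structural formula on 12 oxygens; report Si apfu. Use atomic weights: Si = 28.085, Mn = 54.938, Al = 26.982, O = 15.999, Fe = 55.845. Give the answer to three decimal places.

MnO (M=70.937): mol = 0.27672; Mn = 0.27672, O = 0.27672.
FeO (M=71.844): mol = 0.32529; Fe = 0.32529, O = 0.32529.
Al2O3 (M=101.961): mol = 0.20106; Al = 0.40212, O = 0.60318.
SiO2 (M=60.083): mol = 0.60450; Si = 0.60450, O = 1.20900.
ΣO = 2.41419; factor = 12/ΣO = 4.97061.
Si apfu = 0.60450 × 4.97061 = 3.005.

3.005 Si apfu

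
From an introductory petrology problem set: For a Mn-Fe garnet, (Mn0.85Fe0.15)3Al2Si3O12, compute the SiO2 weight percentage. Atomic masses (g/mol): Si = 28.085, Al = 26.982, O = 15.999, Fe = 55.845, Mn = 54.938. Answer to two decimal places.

Molar mass of (Mn0.85Fe0.15)3Al2Si3O12 = 2.55×54.938 + 0.45×55.845 + 2×26.982 + 3×28.085 + 12×15.999 = 495.429 g/mol.
Each formula unit contains 3 Si, equivalent to 3/1 = 3.0000 mol SiO2.
M(SiO2) = 1×28.085 + 2×15.999 = 60.083 g/mol.
Mass of SiO2 per formula unit = 3.0000 × 60.083 = 180.249 g.
SiO2 wt% = 180.249 / 495.429 × 100 = 36.38%.

36.38 wt%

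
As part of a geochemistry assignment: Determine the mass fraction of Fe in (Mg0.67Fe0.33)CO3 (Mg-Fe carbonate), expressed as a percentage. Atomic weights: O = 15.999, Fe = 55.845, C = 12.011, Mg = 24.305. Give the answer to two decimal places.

19.46 weight percent

Formula mass = 0.67×24.305 + 0.33×55.845 + 1×12.011 + 3×15.999 = 94.721 g/mol, of which 18.429 g is Fe.
So Fe makes up 18.429/94.721 = 0.1946 of the mass, i.e. 19.46%.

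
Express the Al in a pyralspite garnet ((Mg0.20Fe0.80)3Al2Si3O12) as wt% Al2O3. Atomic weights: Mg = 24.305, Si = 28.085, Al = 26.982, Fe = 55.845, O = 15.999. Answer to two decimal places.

21.29 wt%

Formula mass = 478.818 g/mol.
2 Al → 1.0000 mol Al2O3 per formula unit; M(Al2O3) = 101.961, so Al2O3 mass = 101.961 g.
101.961/478.818 × 100 = 21.29 wt%.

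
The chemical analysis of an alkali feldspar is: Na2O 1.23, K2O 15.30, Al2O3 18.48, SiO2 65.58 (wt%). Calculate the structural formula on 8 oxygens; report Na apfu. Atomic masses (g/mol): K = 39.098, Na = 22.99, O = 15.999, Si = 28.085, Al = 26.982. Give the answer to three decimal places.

Na2O: 1.23/61.979 = 0.01985 mol → 0.03970 mol Na, 0.01985 mol O.
K2O: 15.30/94.195 = 0.16243 mol → 0.32486 mol K, 0.16243 mol O.
Al2O3: 18.48/101.961 = 0.18125 mol → 0.36250 mol Al, 0.54375 mol O.
SiO2: 65.58/60.083 = 1.09149 mol → 1.09149 mol Si, 2.18298 mol O.
Total oxygen = 2.90901 mol. Normalization factor = 8/2.90901 = 2.75008.
Na per 8 O = 0.03970 × 2.75008 = 0.109.

0.109 Na apfu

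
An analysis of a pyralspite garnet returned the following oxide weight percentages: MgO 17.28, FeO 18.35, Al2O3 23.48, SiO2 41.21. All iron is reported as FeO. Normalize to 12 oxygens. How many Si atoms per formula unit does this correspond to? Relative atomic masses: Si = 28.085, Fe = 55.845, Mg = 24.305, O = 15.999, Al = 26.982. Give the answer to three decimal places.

2.996 Si apfu

17.28 wt% MgO ÷ 40.304 g/mol = 0.42874 mol, giving 0.42874 Mg and 0.42874 O.
18.35 wt% FeO ÷ 71.844 g/mol = 0.25541 mol, giving 0.25541 Fe and 0.25541 O.
23.48 wt% Al2O3 ÷ 101.961 g/mol = 0.23028 mol, giving 0.46056 Al and 0.69084 O.
41.21 wt% SiO2 ÷ 60.083 g/mol = 0.68588 mol, giving 0.68588 Si and 1.37176 O.
Oxygen sums to 2.74675; scaling by 12/2.74675 = 4.36880 puts the formula on 12 O.
Si: 0.68588 × 4.36880 = 2.996 atoms per formula unit.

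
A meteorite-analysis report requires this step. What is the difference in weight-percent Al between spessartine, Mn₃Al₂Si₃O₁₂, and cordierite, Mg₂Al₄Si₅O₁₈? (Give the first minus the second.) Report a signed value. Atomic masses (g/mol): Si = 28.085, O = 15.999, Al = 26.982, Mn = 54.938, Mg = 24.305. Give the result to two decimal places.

-7.55 percentage points

Al in Mn₃Al₂Si₃O₁₂: molar mass 495.021 g/mol; 2×26.982 = 53.964 g → 10.90 wt%.
Al in Mg₂Al₄Si₅O₁₈: molar mass 584.945 g/mol; 4×26.982 = 107.928 g → 18.45 wt%.
Difference = 10.90 − 18.45 = -7.55 percentage points.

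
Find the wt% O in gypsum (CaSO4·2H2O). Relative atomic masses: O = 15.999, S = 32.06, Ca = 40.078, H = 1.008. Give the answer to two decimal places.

M(CaSO4·2H2O) = 172.164 g/mol.
O contributes 6 × 15.999 = 95.994 g per mole.
95.994/172.164 = 0.5576 → 55.76%.

55.76 weight percent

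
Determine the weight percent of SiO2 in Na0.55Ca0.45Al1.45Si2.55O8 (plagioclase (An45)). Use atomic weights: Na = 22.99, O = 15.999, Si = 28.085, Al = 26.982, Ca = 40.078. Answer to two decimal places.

Molar mass of Na0.55Ca0.45Al1.45Si2.55O8 = 0.55*22.99 + 0.45*40.078 + 1.45*26.982 + 2.55*28.085 + 8*15.999 = 269.412 g/mol.
Each formula unit contains 2.55 Si, equivalent to 2.55/1 = 2.5500 mol SiO2.
M(SiO2) = 1×28.085 + 2×15.999 = 60.083 g/mol.
Mass of SiO2 per formula unit = 2.5500 × 60.083 = 153.212 g.
SiO2 wt% = 153.212 / 269.412 × 100 = 56.87%.

56.87 wt%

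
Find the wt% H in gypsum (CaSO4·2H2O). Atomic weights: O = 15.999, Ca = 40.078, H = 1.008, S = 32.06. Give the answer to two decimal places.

Molar mass of CaSO4·2H2O: 1*40.078 + 1*32.06 + 6*15.999 + 4*1.008 = 172.164 g/mol.
Mass of H per formula unit: 4 × 1.008 = 4.032 g.
Weight fraction H = 4.032 / 172.164 = 0.0234.

2.34 wt%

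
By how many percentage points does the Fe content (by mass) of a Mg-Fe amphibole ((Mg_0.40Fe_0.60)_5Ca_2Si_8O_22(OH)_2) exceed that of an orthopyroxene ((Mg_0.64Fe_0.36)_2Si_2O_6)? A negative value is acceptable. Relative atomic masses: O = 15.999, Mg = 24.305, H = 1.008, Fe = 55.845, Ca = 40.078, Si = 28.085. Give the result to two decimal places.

0.48 percentage points

First mineral: 167.535 g Fe in 906.973 g formula = 18.47 wt% Fe.
Second mineral: 40.208 g Fe in 223.483 g formula = 17.99 wt% Fe.
18.47% − 17.99% gives a difference of 0.48 percentage points.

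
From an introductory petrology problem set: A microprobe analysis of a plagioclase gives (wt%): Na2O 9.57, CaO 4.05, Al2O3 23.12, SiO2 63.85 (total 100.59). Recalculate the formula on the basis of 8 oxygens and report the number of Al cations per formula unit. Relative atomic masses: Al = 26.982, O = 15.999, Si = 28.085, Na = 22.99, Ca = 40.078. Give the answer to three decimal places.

9.57 wt% Na2O ÷ 61.979 g/mol = 0.15441 mol, giving 0.30882 Na and 0.15441 O.
4.05 wt% CaO ÷ 56.077 g/mol = 0.07222 mol, giving 0.07222 Ca and 0.07222 O.
23.12 wt% Al2O3 ÷ 101.961 g/mol = 0.22675 mol, giving 0.45350 Al and 0.68025 O.
63.85 wt% SiO2 ÷ 60.083 g/mol = 1.06270 mol, giving 1.06270 Si and 2.12540 O.
Oxygen sums to 3.03228; scaling by 8/3.03228 = 2.63828 puts the formula on 8 O.
Al: 0.45350 × 2.63828 = 1.196 atoms per formula unit.

1.196 Al apfu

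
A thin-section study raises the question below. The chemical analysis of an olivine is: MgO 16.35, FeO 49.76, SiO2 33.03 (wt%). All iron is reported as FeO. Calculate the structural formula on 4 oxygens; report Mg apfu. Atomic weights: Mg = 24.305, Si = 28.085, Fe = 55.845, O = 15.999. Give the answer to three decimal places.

0.738 Mg apfu

16.35 wt% MgO ÷ 40.304 g/mol = 0.40567 mol, giving 0.40567 Mg and 0.40567 O.
49.76 wt% FeO ÷ 71.844 g/mol = 0.69261 mol, giving 0.69261 Fe and 0.69261 O.
33.03 wt% SiO2 ÷ 60.083 g/mol = 0.54974 mol, giving 0.54974 Si and 1.09948 O.
Oxygen sums to 2.19776; scaling by 4/2.19776 = 1.82003 puts the formula on 4 O.
Mg: 0.40567 × 1.82003 = 0.738 atoms per formula unit.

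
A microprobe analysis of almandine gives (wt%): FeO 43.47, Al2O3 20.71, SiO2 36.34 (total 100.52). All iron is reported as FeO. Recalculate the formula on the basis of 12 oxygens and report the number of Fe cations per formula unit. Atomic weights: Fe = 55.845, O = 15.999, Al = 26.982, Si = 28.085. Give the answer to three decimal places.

FeO (M=71.844): mol = 0.60506; Fe = 0.60506, O = 0.60506.
Al2O3 (M=101.961): mol = 0.20312; Al = 0.40624, O = 0.60936.
SiO2 (M=60.083): mol = 0.60483; Si = 0.60483, O = 1.20966.
ΣO = 2.42408; factor = 12/ΣO = 4.95033.
Fe apfu = 0.60506 × 4.95033 = 2.995.

2.995 Fe apfu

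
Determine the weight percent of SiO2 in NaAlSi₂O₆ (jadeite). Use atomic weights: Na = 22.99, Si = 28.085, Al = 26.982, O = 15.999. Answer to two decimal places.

59.45 wt%

M(NaAlSi₂O₆) = 202.136 g/mol; M(SiO2) = 60.083 g/mol.
Moles SiO2 per formula unit = 2 Si ÷ 1 = 2.0000.
SiO2 fraction = (2.0000 × 60.083) / 202.136 = 120.166/202.136 = 0.5945.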